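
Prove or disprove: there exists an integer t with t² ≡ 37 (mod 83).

t = 28 works: 28² = 784, and 784 − 37 = 747 = 9·83.

t = 28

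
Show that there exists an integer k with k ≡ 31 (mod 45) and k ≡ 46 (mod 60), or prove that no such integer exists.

Here gcd(45, 60) = 15, and both 31 and 46 leave remainder 1 mod 15, so the system is consistent.
Step through k = 31, 31 + 45, 31 + 2·45, …: the values 31, 76, 121, 166 reduce mod 60 to 31, 16, 1, 46. The value 166 hits 46.
Check: 166 mod 45 = 31, 166 mod 60 = 46. ✓

k = 166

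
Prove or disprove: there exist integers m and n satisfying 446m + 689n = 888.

Since gcd(446, 689) = 1, every integer is an integer combination of 446 and 689.
Euclidean algorithm: 689 = 1·446 + 243, 446 = 1·243 + 203, 243 = 1·203 + 40, 203 = 5·40 + 3, 40 = 13·3 + 1, 3 = 3·1 + 0.
Working back up the chain: 1 = 40 − 13·3 = 40 − 13·(203 − 5·40) = −13·203 + 66·40 = −13·203 + 66·(243 − 1·203) = 66·243 − 79·203 = 66·243 − 79·(446 − 1·243) = −79·446 + 145·243 = −79·446 + 145·(689 − 1·446) = 145·689 − 224·446. So 446·(-224) + 689·145 = 1.
Multiplying through by 888: m = (-224)·888 = -198912, n = 145·888 = 128760 is a solution.
Shifting by a multiple of (689, −446) keeps it a solution: m = -198912 + 289·689 = 209, n = 128760 − 289·446 = -134.
Check: 446·209 + 689·(-134) = 93214 − 92326 = 888. ✓

m = 209, n = -134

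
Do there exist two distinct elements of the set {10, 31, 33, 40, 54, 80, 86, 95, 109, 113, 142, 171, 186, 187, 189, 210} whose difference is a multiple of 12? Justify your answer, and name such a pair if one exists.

Yes: 10 and 142.

Both 10 and 142 leave remainder 10 on division by 12; their difference 132 = 11·12 is a multiple of 12.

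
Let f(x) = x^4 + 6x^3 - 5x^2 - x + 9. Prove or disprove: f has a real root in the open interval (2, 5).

No such root exists.

The endpoint values f(2) = 51 and f(5) = 1254 are both positive. Claim: f(x) > 0 for every x in (2, 5).
Shift to the endpoint 2: with x = 2 + u (0 < u < 3), one computes f(2 + u) = u^4 + 14u^3 + 55u^2 + 83u + 51.
The nonzero coefficients here are all positive, so for u > 0 every term is positive (or zero), and the constant term 51 is strictly positive.
Therefore f(x) > 0 throughout (2, 5), and f has no zero there.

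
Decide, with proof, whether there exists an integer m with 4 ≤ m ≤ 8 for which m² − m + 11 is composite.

The values for m = 4, 5, …, 8 are 23, 31, 41, 53, 67, and each of these is prime.
So no value in the range makes the expression composite.

No such integer m in that range exists.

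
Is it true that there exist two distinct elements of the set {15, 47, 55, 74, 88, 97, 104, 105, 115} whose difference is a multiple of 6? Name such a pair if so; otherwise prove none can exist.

The pair (15, 105) works.

15 mod 6 = 3 and 105 mod 6 = 3, so 105 − 15 = 90 = 15·6.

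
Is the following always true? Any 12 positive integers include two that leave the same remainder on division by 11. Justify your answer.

True.

There are exactly 11 possible remainders on division by 11.
With 12 integers and only 11 classes, the pigeonhole principle forces two of them, say a and b, into the same class.
So a and b have equal remainders mod 11, which is exactly what was to be shown.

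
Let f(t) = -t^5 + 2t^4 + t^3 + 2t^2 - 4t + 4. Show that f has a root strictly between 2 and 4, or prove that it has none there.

Such a root exists.

f(2) = 12 and f(4) = -428, which have opposite signs.
Since f is a polynomial it is continuous on [2, 4].
By the Intermediate Value Theorem, f takes the value 0 somewhere in the open interval.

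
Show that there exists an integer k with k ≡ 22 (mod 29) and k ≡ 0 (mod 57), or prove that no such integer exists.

The moduli 29 and 57 are coprime, so by the Chinese Remainder Theorem a unique solution modulo 1653 exists.
Any solution of the first congruence is k = 22 + 29t; substituting into the second, 29t ≡ 0 − 22 ≡ 35 (mod 57).
Since 29·2 = 58 = 1·57 + 1, the inverse of 29 mod 57 is 2.
Multiplying by 2: t ≡ 2·35 = 70 ≡ 13 (mod 57).
Taking t = 13 gives k = 22 + 29·13 = 399.
Check: 399 mod 29 = 22, 399 mod 57 = 0. ✓

k = 399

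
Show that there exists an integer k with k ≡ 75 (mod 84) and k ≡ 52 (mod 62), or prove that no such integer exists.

Reduce both congruences modulo 2, which divides 84 and 62: they say k ≡ 75 (mod 2) and k ≡ 52 (mod 2).
These are incompatible: 75 − 52 = 23 is not divisible by 2.
Therefore no such k exists.

There is no such integer.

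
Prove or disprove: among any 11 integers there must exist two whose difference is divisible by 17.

No; for instance {57, 58, 59, 60, 61, 62, 63, 64, 65, 66, 67} is a counterexample.

Take the 11 consecutive integers 57, 58, …, 67: their residues mod 17 are all distinct because 11 ≤ 17.
No two share a residue, so no pair has difference divisible by 17; the claim fails for this set.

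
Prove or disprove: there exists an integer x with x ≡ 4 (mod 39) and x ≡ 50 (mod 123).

Reduce both congruences modulo 3, which divides 39 and 123: they say x ≡ 4 (mod 3) and x ≡ 50 (mod 3).
These are incompatible: 4 − 50 = -46 is not divisible by 3.
So no integer satisfies both congruences.

No such integer exists.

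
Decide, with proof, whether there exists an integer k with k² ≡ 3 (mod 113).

113 is prime, so by Euler's criterion 3 is a square mod 113 iff 3^((113−1)/2) = 3^56 ≡ 1 (mod 113).
Squaring successively (mod 113): 3^2 = 9 ≡ 9; 3^4 ≡ 9² = 81 ≡ 81; 3^8 ≡ 81² = 6561 ≡ 7; 3^16 ≡ 7² = 49 ≡ 49; 3^32 ≡ 49² = 2401 ≡ 28.
Since 56 = 32 + 16 + 8, 3^56 ≡ 28 · 49 · 7; multiplying out mod 113: 28·49 = 1372 ≡ 16, then 16·7 = 112 ≡ 112. Thus 3^56 ≡ 112 ≡ −1 (mod 113).
The value −1 means 3 is a non-residue modulo 113, so k² ≡ 3 (mod 113) is impossible.

No, no such integer exists.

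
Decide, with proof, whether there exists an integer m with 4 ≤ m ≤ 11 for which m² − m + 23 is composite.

At m = 7: 7² − 7 + 23 = 65 = 5·13, which is composite.

m = 7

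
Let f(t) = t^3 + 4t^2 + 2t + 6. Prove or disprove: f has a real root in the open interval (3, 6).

f has no root in that interval.

f(3) = 75 and f(6) = 378, both positive, so a sign-change argument is unavailable; we show f keeps this sign on the whole interval.
Shift to the endpoint 3: with t = 3 + u (0 < u < 3), one computes f(3 + u) = u^3 + 13u^2 + 53u + 75.
All 4 nonzero coefficients of this polynomial in u are positive; hence for u > 0 the value is a sum of positive terms (the constant 75 among them).
So f is strictly positive on (3, 6); no root exists in the interval.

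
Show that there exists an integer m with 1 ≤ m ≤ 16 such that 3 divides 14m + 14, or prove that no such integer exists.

At m = 2 we get 14·2 + 14 = 42, and 42 = 3·14.

m = 2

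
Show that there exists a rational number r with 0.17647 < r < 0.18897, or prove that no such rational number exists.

r = 2/11

Look for a denominator N such that an integer falls strictly between N·0.17647 and N·0.18897. N = 11 works: 11·0.17647 = 1.94117 < 2 < 2.07867 = 11·0.18897.
So r = 2/11 works: it is a ratio of integers, and dividing 11·0.17647 < 2 < 11·0.18897 through by 11 gives 0.17647 < 2/11 < 0.18897.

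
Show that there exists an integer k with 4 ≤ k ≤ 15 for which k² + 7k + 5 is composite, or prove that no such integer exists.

At k = 8: 8² + 7·8 + 5 = 125 = 5·25, which is composite.

k = 8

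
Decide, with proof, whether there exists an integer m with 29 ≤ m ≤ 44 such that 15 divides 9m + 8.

For m = 29, 30, …, 44 the values of 9m + 8 modulo 15 are 14, 8, 2, 11, 5, 14, 8, 2, 11, 5, 14, 8, 2, 11, 5, 14 respectively.
Since 0 is absent from this list, 15 ∤ 9m + 8 for every m with 29 ≤ m ≤ 44.

There is no such integer m in that range.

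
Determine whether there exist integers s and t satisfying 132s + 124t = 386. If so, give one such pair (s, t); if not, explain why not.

Both 132 and 124 are divisible by gcd(132, 124) = 4, hence so is any combination 132s + 124t.
However 386 leaves remainder 2 on division by 4.
So the equation is unsolvable over ℤ.

No such integers exist.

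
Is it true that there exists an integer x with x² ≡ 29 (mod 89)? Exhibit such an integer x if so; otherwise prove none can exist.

No such integer exists.

89 is prime, so by Euler's criterion 29 is a square mod 89 iff 29^((89−1)/2) = 29^44 ≡ 1 (mod 89).
Repeated squaring mod 89: 29^2 = 841 ≡ 40; 29^4 ≡ 40² = 1600 ≡ 87; 29^8 ≡ 87² = 7569 ≡ 4; 29^16 ≡ 4² = 16 ≡ 16; 29^32 ≡ 16² = 256 ≡ 78.
Since 44 = 32 + 8 + 4, 29^44 ≡ 78 · 4 · 87; multiplying out mod 89: 78·4 = 312 ≡ 45, then 45·87 = 3915 ≡ 88. Thus 29^44 ≡ 88 ≡ −1 (mod 89).
By Euler's criterion 29 is a quadratic non-residue mod 89: no x satisfies x² ≡ 29 (mod 89).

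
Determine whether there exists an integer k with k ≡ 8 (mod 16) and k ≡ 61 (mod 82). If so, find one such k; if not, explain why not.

There is no such integer.

Both moduli are multiples of 2 = gcd(16, 82), so any solution would satisfy k ≡ 8 and k ≡ 61 modulo 2 simultaneously.
However 8 ≡ 0 and 61 ≡ 1 (mod 2), and 0 ≠ 1.
Therefore no such k exists.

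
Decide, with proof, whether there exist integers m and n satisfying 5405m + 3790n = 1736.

Both 5405 and 3790 are divisible by gcd(5405, 3790) = 5, hence so is any combination 5405m + 3790n.
However 1736 leaves remainder 1 on division by 5.
So the equation is unsolvable over ℤ.

No, no such integers exist.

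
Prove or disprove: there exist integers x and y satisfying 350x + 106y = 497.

No such integers exist.

Any value of 350x + 106y is a multiple of gcd(350, 106) = 2.
But 497 is not a multiple of 2 (it leaves remainder 1).
So the equation is unsolvable over ℤ.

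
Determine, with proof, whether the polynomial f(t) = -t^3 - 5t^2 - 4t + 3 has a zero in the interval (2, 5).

f has no root in that interval.

The endpoint values f(2) = -33 and f(5) = -267 are both negative. Claim: f(t) < 0 for every t in (2, 5).
Substitute t = 2 + u, where 0 < u < 3 on the interval. Expanding, f(2 + u) = -u^3 - 11u^2 - 36u - 33.
All 4 nonzero coefficients of this polynomial in u are negative; hence for u > 0 the value is a sum of negative terms (the constant -33 among them).
So f is strictly negative on (2, 5); no root exists in the interval.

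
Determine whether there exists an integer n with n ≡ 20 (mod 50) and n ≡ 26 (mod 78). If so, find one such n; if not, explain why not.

n = 1820

gcd(50, 78) = 2. A simultaneous solution exists iff 20 ≡ 26 (mod 2); here 20 mod 2 = 0 = 26 mod 2, so it does.
Write n = 20 + 50t. Then 50t ≡ 26 − 20 ≡ 6 (mod 78); dividing through by 2 gives 25t ≡ 3 (mod 39).
To invert 25 modulo 39: 39 = 1·25 + 14, 25 = 1·14 + 11, 14 = 1·11 + 3, 11 = 3·3 + 2, 3 = 1·2 + 1, 2 = 2·1 + 0, and unwinding, 1 = 3 − 1·2 = 3 − (11 − 3·3) = −11 + 4·3 = −11 + 4·(14 − 1·11) = 4·14 − 5·11 = 4·14 − 5·(25 − 1·14) = −5·25 + 9·14 = −5·25 + 9·(39 − 1·25) = 9·39 − 14·25. Thus 25⁻¹ ≡ -14 ≡ 25 (mod 39).
Therefore t ≡ 25·3 = 75 ≡ 36 (mod 39).
Then n = 20 + 50·36 = 1820.
Check: 1820 mod 50 = 20, 1820 mod 78 = 26. ✓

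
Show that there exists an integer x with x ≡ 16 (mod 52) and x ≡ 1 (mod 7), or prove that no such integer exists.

Since 52 and 7 share no common factor, CRT says the pair of congruences has a solution (unique mod 364).
Write x = 16 + 52t and require 16 + 52t ≡ 1 (mod 7), i.e. 52t ≡ 6 (mod 7).
52 ≡ 3 (mod 7), so this reads 3t ≡ 6 (mod 7). Note 3·5 = 15 ≡ 1 (mod 7) (as 15 − 1 = 2·7), so 3⁻¹ ≡ 5.
Multiplying by 5: t ≡ 5·6 = 30 ≡ 2 (mod 7).
Taking t = 2 gives x = 16 + 52·2 = 120.
Check: 120 mod 52 = 16, 120 mod 7 = 1. ✓

x = 120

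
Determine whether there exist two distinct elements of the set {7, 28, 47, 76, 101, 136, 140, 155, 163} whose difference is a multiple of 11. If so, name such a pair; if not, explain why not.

There is no such pair.

Reduce each element modulo 11: 7↦7, 28↦6, 47↦3, 76↦10, 101↦2, 136↦4, 140↦8, 155↦1, 163↦9.
No residue repeats among the 9 elements, so no pair has difference ≡ 0 (mod 11).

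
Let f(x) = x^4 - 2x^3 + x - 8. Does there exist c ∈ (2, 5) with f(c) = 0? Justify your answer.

Such a root exists.

f(2) = -6 and f(5) = 372, which have opposite signs.
Since f is a polynomial it is continuous on [2, 5].
By the Intermediate Value Theorem f must vanish at some point of (2, 5).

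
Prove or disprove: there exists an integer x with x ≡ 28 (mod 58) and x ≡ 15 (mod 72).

There is no such integer.

gcd(58, 72) = 2. If x ≡ 28 (mod 58) and x ≡ 15 (mod 72), then x ≡ 28 (mod 2) and x ≡ 15 (mod 2).
These are incompatible: 28 − 15 = 13 is not divisible by 2.
So no integer satisfies both congruences.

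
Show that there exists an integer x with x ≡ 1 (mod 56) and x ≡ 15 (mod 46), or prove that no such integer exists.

x = 337

The moduli are not coprime: gcd(56, 46) = 2. Compatibility requires 2 ∣ (15 − 1) = 14, which holds, so solutions exist.
Step through x = 1, 1 + 56, 1 + 2·56, …: the values 1, 57, 113, 169, 225, 281, 337 reduce mod 46 to 1, 11, 21, 31, 41, 5, 15. The value 337 hits 15.
Check: 337 mod 56 = 1, 337 mod 46 = 15. ✓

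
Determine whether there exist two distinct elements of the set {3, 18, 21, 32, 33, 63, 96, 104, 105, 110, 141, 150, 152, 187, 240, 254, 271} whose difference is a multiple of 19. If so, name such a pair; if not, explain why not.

Two integers differ by a multiple of 19 exactly when they have the same residue mod 19. The residues are 3↦3, 18↦18, 21↦2, 32↦13, 33↦14, 63↦6, 96↦1, 104↦9, 105↦10, 110↦15, 141↦8, 150↦17, 152↦0, 187↦16, 240↦12, 254↦7, 271↦5.
These 17 residues are pairwise different, hence no difference of two elements is divisible by 19.

No such pair exists.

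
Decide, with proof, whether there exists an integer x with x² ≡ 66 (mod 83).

There is no such integer.

83 is prime, so by Euler's criterion 66 is a square mod 83 iff 66^((83−1)/2) = 66^41 ≡ 1 (mod 83).
Repeated squaring mod 83: 66^2 = 4356 ≡ 40; 66^4 ≡ 40² = 1600 ≡ 23; 66^8 ≡ 23² = 529 ≡ 31; 66^16 ≡ 31² = 961 ≡ 48; 66^32 ≡ 48² = 2304 ≡ 63.
Since 41 = 32 + 8 + 1, 66^41 ≡ 63 · 31 · 66; multiplying out mod 83: 63·31 = 1953 ≡ 44, then 44·66 = 2904 ≡ 82. Thus 66^41 ≡ 82 ≡ −1 (mod 83).
The value −1 means 66 is a non-residue modulo 83, so x² ≡ 66 (mod 83) is impossible.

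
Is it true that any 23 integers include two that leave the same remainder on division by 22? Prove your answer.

Yes, this is always true.

Each integer lies in one of the 22 residue classes modulo 22.
Since 23 > 22, two of the 23 integers must share a residue class by the pigeonhole principle; call them a and b.
That is, a and b leave the same remainder on division by 22, as claimed.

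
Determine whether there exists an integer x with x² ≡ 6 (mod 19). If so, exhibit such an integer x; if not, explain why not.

x = 14

x = 14 works: 14² = 196, and 196 − 6 = 190 = 10·19.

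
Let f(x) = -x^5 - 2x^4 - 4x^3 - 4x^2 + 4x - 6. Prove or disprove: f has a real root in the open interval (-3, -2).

f has no root in that interval.

The endpoint values f(-3) = 135 and f(-2) = 2 are both positive. Claim: f(x) > 0 for every x in (-3, -2).
Substitute x = -2 − u, where 0 < u < 1 on the interval. Expanding, f(-2 − u) = u^5 + 8u^4 + 28u^3 + 52u^2 + 44u + 2.
All 6 nonzero coefficients of this polynomial in u are positive; hence for u > 0 the value is a sum of positive terms (the constant 2 among them).
Therefore f(x) > 0 throughout (-3, -2), and f has no zero there.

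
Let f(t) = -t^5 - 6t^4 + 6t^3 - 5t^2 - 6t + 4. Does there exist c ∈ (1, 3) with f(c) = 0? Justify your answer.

f(1) = -8 and f(3) = -626, both negative, so a sign-change argument is unavailable; we show f keeps this sign on the whole interval.
Substitute t = 1 + u, where 0 < u < 2 on the interval. Expanding, f(1 + u) = -u^5 - 11u^4 - 28u^3 - 33u^2 - 27u - 8.
The nonzero coefficients here are all negative, so for u > 0 every term is negative (or zero), and the constant term -8 is strictly negative.
So f is strictly negative on (1, 3); no root exists in the interval.

No such root exists.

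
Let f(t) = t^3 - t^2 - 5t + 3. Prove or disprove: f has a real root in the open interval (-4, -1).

f(-4) = -57 and f(-1) = 6, which have opposite signs.
Since f is a polynomial it is continuous on [-4, -1].
By the Intermediate Value Theorem f must vanish at some point of (-4, -1).

Such a root exists.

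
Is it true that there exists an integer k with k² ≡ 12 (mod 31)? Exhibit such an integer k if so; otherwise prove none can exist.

Apply Euler's criterion with the prime 31: 12 is a quadratic residue iff 12^15 ≡ 1 (mod 31), and a non-residue iff it is ≡ −1.
Repeated squaring mod 31: 12^2 = 144 ≡ 20; 12^4 ≡ 20² = 400 ≡ 28; 12^8 ≡ 28² = 784 ≡ 9.
Since 15 = 8 + 4 + 2 + 1, 12^15 ≡ 9 · 28 · 20 · 12; multiplying out mod 31: 9·28 = 252 ≡ 4, then 4·20 = 80 ≡ 18, then 18·12 = 216 ≡ 30. Thus 12^15 ≡ 30 ≡ −1 (mod 31).
The value −1 means 12 is a non-residue modulo 31, so k² ≡ 12 (mod 31) is impossible.

No such integer exists.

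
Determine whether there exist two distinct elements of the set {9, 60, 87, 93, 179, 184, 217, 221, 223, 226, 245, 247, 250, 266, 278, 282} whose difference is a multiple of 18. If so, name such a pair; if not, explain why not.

Residues mod 18: 9↦9, 60↦6, 87↦15, 93↦3, 179↦17, 184↦4, 217↦1, 221↦5, 223↦7, 226↦10, 245↦11, 247↦13, 250↦16, 266↦14, 278↦8, 282↦12.
All 16 residues are distinct, so no two elements differ by a multiple of 18.

No such pair exists.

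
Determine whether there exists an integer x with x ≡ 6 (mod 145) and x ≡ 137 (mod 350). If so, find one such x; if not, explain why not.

No, no such integer exists.

gcd(145, 350) = 5. If x ≡ 6 (mod 145) and x ≡ 137 (mod 350), then x ≡ 6 (mod 5) and x ≡ 137 (mod 5).
But 6 mod 5 = 1 while 137 mod 5 = 2, a contradiction.
Hence the system has no solution.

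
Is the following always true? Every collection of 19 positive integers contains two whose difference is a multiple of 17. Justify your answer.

Yes.

Partition the integers by their residue mod 17; there are 17 classes.
Placing 19 integers into 17 classes, some class receives at least two — say a and b.
Then a ≡ b (mod 17), i.e. 17 ∣ (a − b).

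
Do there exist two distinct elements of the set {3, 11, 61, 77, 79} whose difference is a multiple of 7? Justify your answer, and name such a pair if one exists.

Reduce each element modulo 7: 3↦3, 11↦4, 61↦5, 77↦0, 79↦2.
All 5 residues are distinct, so no two elements differ by a multiple of 7.

There is no such pair.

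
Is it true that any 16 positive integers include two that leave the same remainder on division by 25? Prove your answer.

Take the 16 consecutive integers 88, 89, …, 103: their residues mod 25 are all distinct because 16 ≤ 25.
Hence this collection has no pair with equal remainders mod 25, disproving the claim.

No, the set {88, 89, 90, 91, 92, 93, 94, 95, 96, 97, 98, 99, 100, 101, 102, 103} is a counterexample.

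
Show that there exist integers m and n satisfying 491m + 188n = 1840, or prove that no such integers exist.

m = 16, n = -32

491 and 188 are coprime, so 491m + 188n ranges over all of ℤ.
Dividing repeatedly: 491 = 2·188 + 115, 188 = 1·115 + 73, 115 = 1·73 + 42, 73 = 1·42 + 31, 42 = 1·31 + 11, 31 = 2·11 + 9, 11 = 1·9 + 2, 9 = 4·2 + 1, 2 = 2·1 + 0.
Unwinding: 1 = 9 − 4·2 = 9 − 4·(11 − 1·9) = −4·11 + 5·9 = −4·11 + 5·(31 − 2·11) = 5·31 − 14·11 = 5·31 − 14·(42 − 1·31) = −14·42 + 19·31 = −14·42 + 19·(73 − 1·42) = 19·73 − 33·42 = 19·73 − 33·(115 − 1·73) = −33·115 + 52·73 = −33·115 + 52·(188 − 1·115) = 52·188 − 85·115 = 52·188 − 85·(491 − 2·188) = −85·491 + 222·188, i.e. 491·(-85) + 188·222 = 1.
Multiplying through by 1840: m = (-85)·1840 = -156400, n = 222·1840 = 408480 is a solution.
Shifting by a multiple of (188, −491) keeps it a solution: m = -156400 + 832·188 = 16, n = 408480 − 832·491 = -32.
Indeed 491·16 + 188·(-32) = 7856 − 6016 = 1840.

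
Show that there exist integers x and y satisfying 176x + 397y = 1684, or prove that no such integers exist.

x = 181, y = -76

Since gcd(176, 397) = 1, every integer is an integer combination of 176 and 397.
Dividing repeatedly: 397 = 2·176 + 45, 176 = 3·45 + 41, 45 = 1·41 + 4, 41 = 10·4 + 1, 4 = 4·1 + 0.
Unwinding: 1 = 41 − 10·4 = 41 − 10·(45 − 1·41) = −10·45 + 11·41 = −10·45 + 11·(176 − 3·45) = 11·176 − 43·45 = 11·176 − 43·(397 − 2·176) = −43·397 + 97·176, i.e. 176·97 + 397·(-43) = 1.
Times 1684: 176·163348 + 397·(-72412) = 1684, so (163348, -72412) solves it.
Shifting by a multiple of (397, −176) keeps it a solution: x = 163348 − 411·397 = 181, y = -72412 + 411·176 = -76.
Indeed 176·181 + 397·(-76) = 31856 − 30172 = 1684.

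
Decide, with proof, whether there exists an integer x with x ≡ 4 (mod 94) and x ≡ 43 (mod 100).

No, no such integer exists.

Both moduli are multiples of 2 = gcd(94, 100), so any solution would satisfy x ≡ 4 and x ≡ 43 modulo 2 simultaneously.
However 4 ≡ 0 and 43 ≡ 1 (mod 2), and 0 ≠ 1.
Therefore no such x exists.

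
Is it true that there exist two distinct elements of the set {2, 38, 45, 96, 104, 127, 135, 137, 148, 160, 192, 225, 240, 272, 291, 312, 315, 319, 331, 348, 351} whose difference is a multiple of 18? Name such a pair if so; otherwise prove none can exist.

2 and 38 are such a pair.

Both 2 and 38 leave remainder 2 on division by 18; their difference 36 = 2·18 is a multiple of 18.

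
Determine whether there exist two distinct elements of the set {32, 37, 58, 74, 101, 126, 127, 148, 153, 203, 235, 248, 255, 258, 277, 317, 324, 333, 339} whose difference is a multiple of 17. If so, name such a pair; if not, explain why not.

The pair (37, 258) works.

37 mod 17 = 3 and 258 mod 17 = 3, so 258 − 37 = 221 = 13·17.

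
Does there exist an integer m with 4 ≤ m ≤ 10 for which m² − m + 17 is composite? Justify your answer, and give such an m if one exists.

There is no such integer m in that range.

The values for m = 4, 5, …, 10 are 29, 37, 47, 59, 73, 89, 107, and each of these is prime.
So no value in the range makes the expression composite.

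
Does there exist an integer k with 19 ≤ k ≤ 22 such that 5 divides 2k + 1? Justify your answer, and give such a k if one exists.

At k = 22 we get 2·22 + 1 = 45, and 45 = 5·9.

k = 22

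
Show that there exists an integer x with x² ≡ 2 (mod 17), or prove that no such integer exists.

Take x = 11. Then 11² = 121 = 7·17 + 2, so 11² ≡ 2 (mod 17).

x = 11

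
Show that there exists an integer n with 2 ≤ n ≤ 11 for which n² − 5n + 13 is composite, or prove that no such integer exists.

n = 9

At n = 9: 9² − 5·9 + 13 = 49 = 7·7, which is composite.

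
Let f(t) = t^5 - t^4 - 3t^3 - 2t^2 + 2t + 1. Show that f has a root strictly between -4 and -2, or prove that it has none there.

No such root exists.

The endpoint values f(-4) = -1127 and f(-2) = -35 are both negative. Claim: f(t) < 0 for every t in (-4, -2).
Substitute t = -2 − u, where 0 < u < 2 on the interval. Expanding, f(-2 − u) = -u^5 - 11u^4 - 45u^3 - 88u^2 - 86u - 35.
All 6 nonzero coefficients of this polynomial in u are negative; hence for u > 0 the value is a sum of negative terms (the constant -35 among them).
So f is strictly negative on (-4, -2); no root exists in the interval.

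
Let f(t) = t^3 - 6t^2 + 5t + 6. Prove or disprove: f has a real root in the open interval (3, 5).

f(3) = -6 and f(5) = 6, which have opposite signs.
Since f is a polynomial it is continuous on [3, 5].
By the Intermediate Value Theorem f must vanish at some point of (3, 5).

Yes, f has a root in the interval.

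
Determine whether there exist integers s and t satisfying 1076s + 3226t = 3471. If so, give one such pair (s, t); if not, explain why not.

Any value of 1076s + 3226t is a multiple of gcd(1076, 3226) = 2.
But 3471 = 2·1735 + 1, so 2 ∤ 3471.
Hence no integers s, t satisfy the equation.

There are no such integers.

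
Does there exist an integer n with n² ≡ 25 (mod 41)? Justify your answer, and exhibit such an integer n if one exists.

n = 36 works: 36² = 1296, and 1296 − 25 = 1271 = 31·41.

n = 36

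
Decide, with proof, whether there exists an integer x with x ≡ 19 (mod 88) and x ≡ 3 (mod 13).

Since 88 and 13 share no common factor, CRT says the pair of congruences has a solution (unique mod 1144).
Write x = 19 + 88t and require 19 + 88t ≡ 3 (mod 13), i.e. 88t ≡ 10 (mod 13).
88 ≡ 10 (mod 13), so this reads 10t ≡ 10 (mod 13). Since 10·4 = 40 = 3·13 + 1, the inverse of 10 mod 13 is 4.
Therefore t ≡ 4·10 = 40 ≡ 1 (mod 13).
Taking t = 1 gives x = 19 + 88·1 = 107.
Check: 107 mod 88 = 19, 107 mod 13 = 3. ✓

x = 107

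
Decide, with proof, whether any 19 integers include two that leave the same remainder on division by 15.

Yes.

Partition the integers by their residue mod 15; there are 15 classes.
Placing 19 integers into 15 classes, some class receives at least two — say a and b.
That is, a and b leave the same remainder on division by 15, as claimed.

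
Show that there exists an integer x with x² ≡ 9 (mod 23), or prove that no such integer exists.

x = 3

Take x = 3. Then 3² = 9, and since 0 ≤ 9 < 23 this is already reduced: 3² ≡ 9 (mod 23).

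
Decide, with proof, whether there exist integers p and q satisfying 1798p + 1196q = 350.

p = 237, q = -356

Every value of 1798p + 1196q is a multiple of gcd(1798, 1196) = 2; since 2 ∣ 350, solutions exist.
Dividing through by 2 reduces the equation to 899p + 598q = 175.
Euclidean algorithm: 899 = 1·598 + 301, 598 = 1·301 + 297, 301 = 1·297 + 4, 297 = 74·4 + 1, 4 = 4·1 + 0.
Unwinding: 1 = 297 − 74·4 = 297 − 74·(301 − 1·297) = −74·301 + 75·297 = −74·301 + 75·(598 − 1·301) = 75·598 − 149·301 = 75·598 − 149·(899 − 1·598) = −149·899 + 224·598, i.e. 899·(-149) + 598·224 = 1.
Multiplying through by 175: p = (-149)·175 = -26075, q = 224·175 = 39200 is a solution.
Adding 44·598 to p and subtracting 44·899 from q gives the tidier solution (237, -356).
Check: 1798·237 + 1196·(-356) = 426126 − 425776 = 350. ✓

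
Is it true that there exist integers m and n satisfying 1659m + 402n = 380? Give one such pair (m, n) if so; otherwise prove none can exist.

No such integers exist.

Both 1659 and 402 are divisible by gcd(1659, 402) = 3, hence so is any combination 1659m + 402n.
However 380 leaves remainder 2 on division by 3.
Therefore 1659m + 402n = 380 has no solution in integers.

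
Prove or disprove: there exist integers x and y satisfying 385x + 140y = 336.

No, no such integers exist.

gcd(385, 140) = 35, so every integer of the form 385x + 140y is a multiple of 35.
But 336 is not a multiple of 35 (it leaves remainder 21).
Hence no integers x, y satisfy the equation.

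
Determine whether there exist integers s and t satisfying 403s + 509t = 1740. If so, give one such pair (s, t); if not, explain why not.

Since gcd(403, 509) = 1, every integer is an integer combination of 403 and 509.
Dividing repeatedly: 509 = 1·403 + 106, 403 = 3·106 + 85, 106 = 1·85 + 21, 85 = 4·21 + 1, 21 = 21·1 + 0.
Back-substituting, 1 = 85 − 4·21 = 85 − 4·(106 − 1·85) = −4·106 + 5·85 = −4·106 + 5·(403 − 3·106) = 5·403 − 19·106 = 5·403 − 19·(509 − 1·403) = −19·509 + 24·403; that is, 403·24 + 509·(-19) = 1.
Scaling by 1740 gives the particular solution (s, t) = (41760, -33060).
The general solution is s = 41760 + 509k, t = -33060 − 403k; taking k = -82 gives the smaller pair s = 22, t = -14.
Check: 403·22 + 509·(-14) = 8866 − 7126 = 1740. ✓

s = 22, t = -14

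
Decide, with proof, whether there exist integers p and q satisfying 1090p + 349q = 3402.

1090 and 349 are coprime, so 1090p + 349q ranges over all of ℤ.
Dividing repeatedly: 1090 = 3·349 + 43, 349 = 8·43 + 5, 43 = 8·5 + 3, 5 = 1·3 + 2, 3 = 1·2 + 1, 2 = 2·1 + 0.
Unwinding: 1 = 3 − 1·2 = 3 − (5 − 1·3) = −5 + 2·3 = −5 + 2·(43 − 8·5) = 2·43 − 17·5 = 2·43 − 17·(349 − 8·43) = −17·349 + 138·43 = −17·349 + 138·(1090 − 3·349) = 138·1090 − 431·349, i.e. 1090·138 + 349·(-431) = 1.
Scaling by 3402 gives the particular solution (p, q) = (469476, -1466262).
The general solution is p = 469476 + 349k, q = -1466262 − 1090k; taking k = -1345 gives the smaller pair p = 71, q = -212.
Indeed 1090·71 + 349·(-212) = 77390 − 73988 = 3402.

p = 71, q = -212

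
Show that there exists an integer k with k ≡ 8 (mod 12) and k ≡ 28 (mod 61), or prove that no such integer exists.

gcd(12, 61) = 1, so the Chinese Remainder Theorem guarantees exactly one residue class mod 732 satisfying both.
Any solution of the first congruence is k = 8 + 12t; substituting into the second, 12t ≡ 28 − 8 ≡ 20 (mod 61).
Invert 12 mod 61 by the Euclidean algorithm: 61 = 5·12 + 1, 12 = 12·1 + 0; back-substituting, 1 = 61 − 5·12. Hence 12·(-5) ≡ 1, so 12⁻¹ ≡ -5 ≡ 56 (mod 61).
Therefore t ≡ 56·20 = 1120 ≡ 22 (mod 61).
With t = 22: k = 8 + 12·22 = 272.
Indeed 272 ≡ 8 (mod 12) and 272 ≡ 28 (mod 61).

k = 272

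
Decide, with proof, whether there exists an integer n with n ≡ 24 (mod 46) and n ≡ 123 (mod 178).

There is no such integer.

gcd(46, 178) = 2. If n ≡ 24 (mod 46) and n ≡ 123 (mod 178), then n ≡ 24 (mod 2) and n ≡ 123 (mod 2).
But 24 mod 2 = 0 while 123 mod 2 = 1, a contradiction.
So no integer satisfies both congruences.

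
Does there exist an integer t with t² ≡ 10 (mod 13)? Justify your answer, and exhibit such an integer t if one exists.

t = 6

t = 6 works: 6² = 36, and 36 − 10 = 26 = 2·13.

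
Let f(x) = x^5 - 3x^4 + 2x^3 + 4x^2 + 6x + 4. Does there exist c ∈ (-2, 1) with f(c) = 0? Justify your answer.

f(-2) = -88 and f(1) = 14, which have opposite signs.
As a polynomial, f is continuous on every closed interval.
By the Intermediate Value Theorem, f takes the value 0 somewhere in the open interval.

Yes, such a c exists.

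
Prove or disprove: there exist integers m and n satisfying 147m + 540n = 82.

Both 147 and 540 are divisible by gcd(147, 540) = 3, hence so is any combination 147m + 540n.
But 82 is not a multiple of 3 (it leaves remainder 1).
So the equation is unsolvable over ℤ.

There are no such integers.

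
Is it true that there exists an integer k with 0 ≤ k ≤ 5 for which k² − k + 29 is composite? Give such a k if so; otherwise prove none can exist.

At k = 3: 3² − 3 + 29 = 35 = 5·7, which is composite.

k = 3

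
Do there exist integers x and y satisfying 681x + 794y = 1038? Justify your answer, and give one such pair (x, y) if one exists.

681 and 794 are coprime, so 681x + 794y ranges over all of ℤ.
Dividing repeatedly: 794 = 1·681 + 113, 681 = 6·113 + 3, 113 = 37·3 + 2, 3 = 1·2 + 1, 2 = 2·1 + 0.
Back-substituting, 1 = 3 − 1·2 = 3 − (113 − 37·3) = −113 + 38·3 = −113 + 38·(681 − 6·113) = 38·681 − 229·113 = 38·681 − 229·(794 − 1·681) = −229·794 + 267·681; that is, 681·267 + 794·(-229) = 1.
Multiplying through by 1038: x = 267·1038 = 277146, y = (-229)·1038 = -237702 is a solution.
Shifting by a multiple of (794, −681) keeps it a solution: x = 277146 − 349·794 = 40, y = -237702 + 349·681 = -33.
Indeed 681·40 + 794·(-33) = 27240 − 26202 = 1038.

x = 40, y = -33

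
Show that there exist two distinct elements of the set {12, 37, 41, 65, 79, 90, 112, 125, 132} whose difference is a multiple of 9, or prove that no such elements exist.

No, no such pair exists.

Two integers differ by a multiple of 9 exactly when they have the same residue mod 9. The residues are 12↦3, 37↦1, 41↦5, 65↦2, 79↦7, 90↦0, 112↦4, 125↦8, 132↦6.
All 9 residues are distinct, so no two elements differ by a multiple of 9.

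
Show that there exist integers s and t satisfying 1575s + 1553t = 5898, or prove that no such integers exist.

1575 and 1553 are coprime, so 1575s + 1553t ranges over all of ℤ.
Run the Euclidean algorithm on 1575 and 1553: 1575 = 1·1553 + 22, 1553 = 70·22 + 13, 22 = 1·13 + 9, 13 = 1·9 + 4, 9 = 2·4 + 1, 4 = 4·1 + 0.
Unwinding: 1 = 9 − 2·4 = 9 − 2·(13 − 1·9) = −2·13 + 3·9 = −2·13 + 3·(22 − 1·13) = 3·22 − 5·13 = 3·22 − 5·(1553 − 70·22) = −5·1553 + 353·22 = −5·1553 + 353·(1575 − 1·1553) = 353·1575 − 358·1553, i.e. 1575·353 + 1553·(-358) = 1.
Times 5898: 1575·2081994 + 1553·(-2111484) = 5898, so (2081994, -2111484) solves it.
The general solution is s = 2081994 + 1553k, t = -2111484 − 1575k; taking k = -1340 gives the smaller pair s = 974, t = -984.
Check: 1575·974 + 1553·(-984) = 1534050 − 1528152 = 5898. ✓

s = 974, t = -984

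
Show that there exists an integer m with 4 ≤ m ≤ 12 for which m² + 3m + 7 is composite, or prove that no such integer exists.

m = 8

At m = 8: 8² + 3·8 + 7 = 95 = 5·19, which is composite.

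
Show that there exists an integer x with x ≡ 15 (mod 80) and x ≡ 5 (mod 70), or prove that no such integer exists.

x = 495

Here gcd(80, 70) = 10, and both 15 and 5 leave remainder 5 mod 10, so the system is consistent.
List candidates x ≡ 15 (mod 80): 15, 95, 175, 255, 335, 415, 495. Modulo 70 these are 15, 25, 35, 45, 55, 65, 5; 495 gives 5 as required.
Indeed 495 ≡ 15 (mod 80) and 495 ≡ 5 (mod 70).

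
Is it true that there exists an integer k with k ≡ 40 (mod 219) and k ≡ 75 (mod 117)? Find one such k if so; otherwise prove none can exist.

No, no such integer exists.

gcd(219, 117) = 3. If k ≡ 40 (mod 219) and k ≡ 75 (mod 117), then k ≡ 40 (mod 3) and k ≡ 75 (mod 3).
But 40 mod 3 = 1 while 75 mod 3 = 0, a contradiction.
So no integer satisfies both congruences.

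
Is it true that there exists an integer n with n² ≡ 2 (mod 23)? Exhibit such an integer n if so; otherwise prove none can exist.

n = 18 works: 18² = 324, and 324 − 2 = 322 = 14·23.

n = 18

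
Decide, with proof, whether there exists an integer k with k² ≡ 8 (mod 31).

k = 16 works: 16² = 256, and 256 − 8 = 248 = 8·31.

k = 16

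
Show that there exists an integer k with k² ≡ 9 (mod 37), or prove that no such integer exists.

Take k = 3. Then 3² = 9, and since 0 ≤ 9 < 37 this is already reduced: 3² ≡ 9 (mod 37).

k = 3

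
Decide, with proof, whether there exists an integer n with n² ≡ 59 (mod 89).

There is no such integer.

Apply Euler's criterion with the prime 89: 59 is a quadratic residue iff 59^44 ≡ 1 (mod 89), and a non-residue iff it is ≡ −1.
Squaring successively (mod 89): 59^2 = 3481 ≡ 10; 59^4 ≡ 10² = 100 ≡ 11; 59^8 ≡ 11² = 121 ≡ 32; 59^16 ≡ 32² = 1024 ≡ 45; 59^32 ≡ 45² = 2025 ≡ 67.
Since 44 = 32 + 8 + 4, 59^44 ≡ 67 · 32 · 11; multiplying out mod 89: 67·32 = 2144 ≡ 8, then 8·11 = 88 ≡ 88. Thus 59^44 ≡ 88 ≡ −1 (mod 89).
By Euler's criterion 59 is a quadratic non-residue mod 89: no n satisfies n² ≡ 59 (mod 89).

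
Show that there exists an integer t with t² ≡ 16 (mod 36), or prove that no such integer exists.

t = 14

Take t = 14. Then 14² = 196 = 5·36 + 16, so 14² ≡ 16 (mod 36).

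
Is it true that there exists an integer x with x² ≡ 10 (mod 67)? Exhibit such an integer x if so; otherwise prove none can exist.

x = 12

Take x = 12. Then 12² = 144 = 2·67 + 10, so 12² ≡ 10 (mod 67).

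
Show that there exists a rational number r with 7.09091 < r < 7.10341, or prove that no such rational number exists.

Multiplying by 10: 10·7.09091 = 70.90910 and 10·7.10341 = 71.03410, so the integer 71 lies strictly between them.
So r = 71/10 works: it is a ratio of integers, and dividing 10·7.09091 < 71 < 10·7.10341 through by 10 gives 7.09091 < 71/10 < 7.10341.

r = 71/10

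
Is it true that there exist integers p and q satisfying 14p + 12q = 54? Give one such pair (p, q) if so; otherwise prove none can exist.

p = 3, q = 1

Since gcd(14, 12) = 2 and 54 = 2·27, Bézout's identity guarantees a solution.
Dividing through by 2 reduces the equation to 7p + 6q = 27.
Run the Euclidean algorithm on 7 and 6: 7 = 1·6 + 1, 6 = 6·1 + 0.
Back-substituting, 1 = 7 − 1·6; that is, 7·1 + 6·(-1) = 1.
Scaling by 27 gives the particular solution (p, q) = (27, -27).
The general solution is p = 27 + 6k, q = -27 − 7k; taking k = -4 gives the smaller pair p = 3, q = 1.
Indeed 14·3 + 12·1 = 42 + 12 = 54.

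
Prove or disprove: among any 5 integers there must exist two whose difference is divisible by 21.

No, the set {37, 38, 39, 40, 41} is a counterexample.

Take the 5 consecutive integers 37, 38, …, 41: their residues mod 21 are all distinct because 5 ≤ 21.
The differences between them range over 1, …, 4, none of which is divisible by 21.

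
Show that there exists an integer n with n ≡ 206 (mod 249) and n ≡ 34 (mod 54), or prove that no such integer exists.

No such integer exists.

Reduce both congruences modulo 3, which divides 249 and 54: they say n ≡ 206 (mod 3) and n ≡ 34 (mod 3).
These are incompatible: 206 − 34 = 172 is not divisible by 3.
So no integer satisfies both congruences.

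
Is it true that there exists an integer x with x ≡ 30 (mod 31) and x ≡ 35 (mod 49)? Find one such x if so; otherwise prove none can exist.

x = 1456

gcd(31, 49) = 1, so the Chinese Remainder Theorem guarantees exactly one residue class mod 1519 satisfying both.
Any solution of the first congruence is x = 30 + 31t; substituting into the second, 31t ≡ 35 − 30 ≡ 5 (mod 49).
Since 31·19 = 589 = 12·49 + 1, the inverse of 31 mod 49 is 19.
Therefore t ≡ 19·5 = 95 ≡ 46 (mod 49).
With t = 46: x = 30 + 31·46 = 1456.
Indeed 1456 ≡ 30 (mod 31) and 1456 ≡ 35 (mod 49).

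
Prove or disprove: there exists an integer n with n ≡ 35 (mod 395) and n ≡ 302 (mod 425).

No, no such integer exists.

Both moduli are multiples of 5 = gcd(395, 425), so any solution would satisfy n ≡ 35 and n ≡ 302 modulo 5 simultaneously.
These are incompatible: 35 − 302 = -267 is not divisible by 5.
So no integer satisfies both congruences.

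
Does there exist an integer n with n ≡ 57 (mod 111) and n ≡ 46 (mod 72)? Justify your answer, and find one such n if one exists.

gcd(111, 72) = 3. If n ≡ 57 (mod 111) and n ≡ 46 (mod 72), then n ≡ 57 (mod 3) and n ≡ 46 (mod 3).
But 57 mod 3 = 0 while 46 mod 3 = 1, a contradiction.
Therefore no such n exists.

No, no such integer exists.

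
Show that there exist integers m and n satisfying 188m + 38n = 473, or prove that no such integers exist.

There are no such integers.

gcd(188, 38) = 2, so every integer of the form 188m + 38n is a multiple of 2.
But 473 is not a multiple of 2 (it leaves remainder 1).
Hence no integers m, n satisfy the equation.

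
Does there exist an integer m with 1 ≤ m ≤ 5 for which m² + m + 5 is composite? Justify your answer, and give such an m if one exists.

At m = 5: 5² + 5 + 5 = 35 = 5·7, which is composite.

m = 5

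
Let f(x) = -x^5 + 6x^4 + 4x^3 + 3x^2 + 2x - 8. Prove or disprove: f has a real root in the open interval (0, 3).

Such a root exists.

f(0) = -8 and f(3) = 376, which have opposite signs.
As a polynomial, f is continuous on every closed interval.
By the Intermediate Value Theorem f must vanish at some point of (0, 3).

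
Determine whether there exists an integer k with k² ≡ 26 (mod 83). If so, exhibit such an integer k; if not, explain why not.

k = 21

k = 21 works: 21² = 441, and 441 − 26 = 415 = 5·83.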